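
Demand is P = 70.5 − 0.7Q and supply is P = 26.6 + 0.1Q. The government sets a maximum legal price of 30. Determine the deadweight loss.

Competitive equilibrium: 70.5 − 0.7Q = 26.6 + 0.1Q → Q* = 54.875, P* = 32.0875.
At the ceiling P = 30, quantity supplied = (30 − 26.6)/0.1 = 34.
Willingness to pay at Q' = 34: 70.5 − 0.7·34 = 46.7.
ΔQ = 54.875 − 34 = 20.875; wedge = 46.7 − 30 = 16.7.
Welfare loss = ½ × 20.875 × 16.7 = 174.31.

174.31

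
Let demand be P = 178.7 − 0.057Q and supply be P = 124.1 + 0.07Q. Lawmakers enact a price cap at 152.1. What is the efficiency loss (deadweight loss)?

56.85

Competitive equilibrium: 178.7 − 0.057Q = 124.1 + 0.07Q → Q* = 429.9213, P* = 154.1945.
At the ceiling P = 152.1, quantity supplied = (152.1 − 124.1)/0.07 = 400.
Willingness to pay at Q' = 400: 178.7 − 0.057·400 = 155.9.
ΔQ = 429.9213 − 400 = 29.9213; wedge = 155.9 − 152.1 = 3.8.
DWL = ½ × 29.9213 × 3.8 = 56.85.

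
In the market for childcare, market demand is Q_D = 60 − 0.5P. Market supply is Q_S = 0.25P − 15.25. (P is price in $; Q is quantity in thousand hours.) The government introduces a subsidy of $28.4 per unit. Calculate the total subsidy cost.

$413.69 thousand

In inverse form: demand P = 120 − 2Q, supply P = 61 + 4Q.
Competitive equilibrium: 120 − 2Q = 61 + 4Q → Q* = 9.8333, P* = 100.3333.
The subsidy lowers effective supply by 28.4: P = 32.6 + 4Q.
New quantity: 120 − 2Q = 32.6 + 4Q → Q' = 14.5667.
Total subsidy cost = 28.4 × 14.5667 = $413.69 thousand.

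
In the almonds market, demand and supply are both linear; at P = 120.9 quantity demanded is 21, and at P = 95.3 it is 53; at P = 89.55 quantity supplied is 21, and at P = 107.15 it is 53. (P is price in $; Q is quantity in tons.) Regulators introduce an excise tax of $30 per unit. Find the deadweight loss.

$333.33

Demand slope = (95.3 − 120.9)/(53 − 21) = −0.8, so P = 137.7 − 0.8Q.
Supply slope = (107.15 − 89.55)/(53 − 21) = 0.55, so P = 78 + 0.55Q.
Competitive equilibrium: 137.7 − 0.8Q = 78 + 0.55Q → Q* = 44.2222, P* = 102.3222.
With the tax, the buyer price exceeds the seller price by 30: (137.7 − 0.8Q) − (78 + 0.55Q) = 30 → Q' = 22.
ΔQ = 44.2222 − 22 = 22.2222; the wedge equals the tax, 30.
DWL = ½ × 22.2222 × 30 = $333.33.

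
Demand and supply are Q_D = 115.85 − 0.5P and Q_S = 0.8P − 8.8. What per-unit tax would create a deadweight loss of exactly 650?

In inverse form: demand P = 231.7 − 2Q, supply P = 11 + 1.25Q.
Competitive equilibrium: 231.7 − 2Q = 11 + 1.25Q → Q* = 67.9077, P* = 95.8846.
A tax t gives ΔQ = t/3.25 and wedge t, so DWL = t²/6.5.
t²/6.5 = 650 → t² = 4225 → t = 65.

65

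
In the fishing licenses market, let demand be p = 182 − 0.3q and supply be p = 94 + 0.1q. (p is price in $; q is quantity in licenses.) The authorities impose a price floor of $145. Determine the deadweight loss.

Competitive equilibrium: 182 − 0.3q = 94 + 0.1q → q* = 220, p* = 116.
At the floor p = 145, quantity demanded = (182 − 145)/0.3 = 123.3333.
Sellers' marginal cost at q' = 123.3333: 94 + 0.1·123.3333 = 106.3333.
Δq = 220 − 123.3333 = 96.6667; wedge = 145 − 106.3333 = 38.6667.
Deadweight loss = ½ × 96.6667 × 38.6667 = $1868.89.

$1868.89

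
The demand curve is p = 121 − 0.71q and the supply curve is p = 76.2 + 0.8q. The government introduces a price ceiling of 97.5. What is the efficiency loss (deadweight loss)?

Competitive equilibrium: 121 − 0.71q = 76.2 + 0.8q → q* = 29.6689, p* = 99.9351.
At the ceiling p = 97.5, quantity supplied = (97.5 − 76.2)/0.8 = 26.625.
Willingness to pay at q' = 26.625: 121 − 0.71·26.625 = 102.0963.
Δq = 29.6689 − 26.625 = 3.0439; wedge = 102.0963 − 97.5 = 4.5963.
Welfare loss = ½ × 3.0439 × 4.5963 = 7.

7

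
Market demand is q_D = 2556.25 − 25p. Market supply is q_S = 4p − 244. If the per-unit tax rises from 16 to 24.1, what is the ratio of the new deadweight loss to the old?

In inverse form: demand p = 102.25 − 0.04q, supply p = 61 + 0.25q.
Competitive equilibrium: 102.25 − 0.04q = 61 + 0.25q → q* = 142.2414, p* = 96.5603.
For a per-unit tax t: Δq = t/0.29, so DWL = ½·t·(t/0.29) = t²/0.58.
At t = 16: DWL = 441.379. At t = 24.1: DWL = 1001.397.
Ratio = (24.1/16)² = 2.269.

2.269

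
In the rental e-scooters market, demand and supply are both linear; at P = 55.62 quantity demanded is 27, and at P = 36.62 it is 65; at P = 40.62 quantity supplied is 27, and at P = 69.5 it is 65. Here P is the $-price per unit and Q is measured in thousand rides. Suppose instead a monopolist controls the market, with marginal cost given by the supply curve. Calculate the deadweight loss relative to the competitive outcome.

Demand slope = (36.62 − 55.62)/(65 − 27) = −0.5, so P = 69.12 − 0.5Q.
Supply slope = (69.5 − 40.62)/(65 − 27) = 0.76, so P = 20.1 + 0.76Q.
Competitive equilibrium: 69.12 − 0.5Q = 20.1 + 0.76Q → Q* = 38.9048, P* = 49.6676.
Marginal revenue: MR = 69.12 − Q. Set MR = MC: 69.12 − Q = 20.1 + 0.76Q → Q_m = 27.8523.
Price P_m = 69.12 − 0.5·27.8523 = 55.1939; MC(Q_m) = 20.1 + 0.76·27.8523 = 41.2677.
Competitive Q* = 38.9048, so ΔQ = 11.0525; wedge = 55.1939 − 41.2677 = 13.9262.
The triangle = ½ × 11.0525 × 13.9262 = $76.96 thousand.

$76.96 thousand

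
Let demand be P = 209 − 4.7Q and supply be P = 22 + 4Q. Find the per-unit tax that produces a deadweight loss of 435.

87

Competitive equilibrium: 209 − 4.7Q = 22 + 4Q → Q* = 21.4943, P* = 107.977.
A tax t gives ΔQ = t/8.7 and wedge t, so DWL = t²/17.4.
t²/17.4 = 435 → t² = 7569 → t = 87.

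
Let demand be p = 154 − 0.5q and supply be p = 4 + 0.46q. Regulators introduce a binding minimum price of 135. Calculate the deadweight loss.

6711.87

Competitive equilibrium: 154 − 0.5q = 4 + 0.46q → q* = 156.25, p* = 75.875.
At the floor p = 135, quantity demanded = (154 − 135)/0.5 = 38.
Sellers' marginal cost at q' = 38: 4 + 0.46·38 = 21.48.
Δq = 156.25 − 38 = 118.25; wedge = 135 − 21.48 = 113.52.
DWL = ½ × 118.25 × 113.52 = 6711.87.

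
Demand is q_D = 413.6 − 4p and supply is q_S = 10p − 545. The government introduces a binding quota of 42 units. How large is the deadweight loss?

1670.91

In inverse form: demand p = 103.4 − 0.25q, supply p = 54.5 + 0.1q.
Competitive equilibrium: 103.4 − 0.25q = 54.5 + 0.1q → q* = 139.7143, p* = 68.4714.
At q = 42: demand price = 103.4 − 0.25·42 = 92.9; supply price = 54.5 + 0.1·42 = 58.7.
Δq = 139.7143 − 42 = 97.7143; wedge = 92.9 − 58.7 = 34.2.
DWL = ½ × 97.7143 × 34.2 = 1670.91.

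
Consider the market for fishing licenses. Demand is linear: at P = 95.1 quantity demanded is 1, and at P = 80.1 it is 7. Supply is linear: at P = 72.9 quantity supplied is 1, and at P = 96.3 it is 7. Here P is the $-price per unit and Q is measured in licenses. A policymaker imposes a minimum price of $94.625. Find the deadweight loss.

Demand slope = (80.1 − 95.1)/(7 − 1) = −2.5, so P = 97.6 − 2.5Q.
Supply slope = (96.3 − 72.9)/(7 − 1) = 3.9, so P = 69 + 3.9Q.
Competitive equilibrium: 97.6 − 2.5Q = 69 + 3.9Q → Q* = 4.4688, P* = 86.4281.
At the floor P = 94.625, quantity demanded = (97.6 − 94.625)/2.5 = 1.19.
Sellers' marginal cost at Q' = 1.19: 69 + 3.9·1.19 = 73.641.
ΔQ = 4.4688 − 1.19 = 3.2788; wedge = 94.625 − 73.641 = 20.984.
Deadweight loss = ½ × 3.2788 × 20.984 = $34.40.

$34.40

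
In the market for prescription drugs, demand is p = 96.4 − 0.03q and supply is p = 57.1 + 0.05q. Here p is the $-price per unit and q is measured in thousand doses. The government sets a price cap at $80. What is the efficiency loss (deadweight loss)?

Competitive equilibrium: 96.4 − 0.03q = 57.1 + 0.05q → q* = 491.25, p* = 81.6625.
At the ceiling p = 80, quantity supplied = (80 − 57.1)/0.05 = 458.
Willingness to pay at q' = 458: 96.4 − 0.03·458 = 82.66.
Δq = 491.25 − 458 = 33.25; wedge = 82.66 − 80 = 2.66.
Welfare loss = ½ × 33.25 × 2.66 = $44.22 thousand.

$44.22 thousand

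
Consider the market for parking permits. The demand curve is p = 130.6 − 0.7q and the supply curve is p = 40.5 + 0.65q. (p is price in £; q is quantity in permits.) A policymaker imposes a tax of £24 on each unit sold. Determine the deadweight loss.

£213.33

Competitive equilibrium: 130.6 − 0.7q = 40.5 + 0.65q → q* = 66.7407, p* = 83.8815.
With the tax, the buyer price exceeds the seller price by 24: (130.6 − 0.7q) − (40.5 + 0.65q) = 24 → q' = 48.963.
Δq = 66.7407 − 48.963 = 17.7777; the wedge equals the tax, 24.
Deadweight loss = ½ × 17.7777 × 24 = £213.33.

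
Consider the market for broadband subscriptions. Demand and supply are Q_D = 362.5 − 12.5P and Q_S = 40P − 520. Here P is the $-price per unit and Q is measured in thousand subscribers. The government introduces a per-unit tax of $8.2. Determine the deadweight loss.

$320.19 thousand

In inverse form: demand P = 29 − 0.08Q, supply P = 13 + 0.025Q.
Competitive equilibrium: 29 − 0.08Q = 13 + 0.025Q → Q* = 152.381, P* = 16.8095.
With the tax, the buyer price exceeds the seller price by 8.2: (29 − 0.08Q) − (13 + 0.025Q) = 8.2 → Q' = 74.2857.
ΔQ = 152.381 − 74.2857 = 78.0953; the wedge equals the tax, 8.2.
Deadweight loss = ½ × 78.0953 × 8.2 = $320.19 thousand.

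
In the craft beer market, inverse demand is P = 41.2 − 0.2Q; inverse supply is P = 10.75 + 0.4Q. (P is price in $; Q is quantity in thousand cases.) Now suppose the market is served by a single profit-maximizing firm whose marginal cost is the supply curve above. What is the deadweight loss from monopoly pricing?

Competitive equilibrium: 41.2 − 0.2Q = 10.75 + 0.4Q → Q* = 50.75, P* = 31.05.
Marginal revenue: MR = 41.2 − 0.4Q. Set MR = MC: 41.2 − 0.4Q = 10.75 + 0.4Q → Q_m = 38.0625.
Price P_m = 41.2 − 0.2·38.0625 = 33.5875; MC(Q_m) = 10.75 + 0.4·38.0625 = 25.975.
Competitive Q* = 50.75, so ΔQ = 12.6875; wedge = 33.5875 − 25.975 = 7.6125.
Welfare loss = ½ × 12.6875 × 7.6125 = $48.29 thousand.

$48.29 thousand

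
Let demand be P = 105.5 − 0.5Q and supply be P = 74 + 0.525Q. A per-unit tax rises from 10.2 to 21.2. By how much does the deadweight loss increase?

168.49

Competitive equilibrium: 105.5 − 0.5Q = 74 + 0.525Q → Q* = 30.7317, P* = 90.1341.
For a per-unit tax t: ΔQ = t/1.025, so DWL = ½·t·(t/1.025) = t²/2.05.
At t = 10.2: DWL = 50.751. At t = 21.2: DWL = 219.239.
Increase = 219.239 − 50.751 = 168.49.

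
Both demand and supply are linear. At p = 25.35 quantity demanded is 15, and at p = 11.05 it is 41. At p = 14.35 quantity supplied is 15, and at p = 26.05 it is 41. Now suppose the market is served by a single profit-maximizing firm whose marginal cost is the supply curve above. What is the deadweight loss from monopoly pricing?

Demand slope = (11.05 − 25.35)/(41 − 15) = −0.55, so p = 33.6 − 0.55q.
Supply slope = (26.05 − 14.35)/(41 − 15) = 0.45, so p = 7.6 + 0.45q.
Competitive equilibrium: 33.6 − 0.55q = 7.6 + 0.45q → q* = 26, p* = 19.3.
Marginal revenue: MR = 33.6 − 1.1q. Set MR = MC: 33.6 − 1.1q = 7.6 + 0.45q → q_m = 16.7742.
Price p_m = 33.6 − 0.55·16.7742 = 24.3742; MC(q_m) = 7.6 + 0.45·16.7742 = 15.1484.
Competitive q* = 26, so Δq = 9.2258; wedge = 24.3742 − 15.1484 = 9.2258.
Deadweight loss = ½ × 9.2258 × 9.2258 = 42.56.

42.56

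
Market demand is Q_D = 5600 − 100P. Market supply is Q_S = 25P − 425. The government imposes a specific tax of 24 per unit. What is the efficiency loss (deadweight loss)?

In inverse form: demand P = 56 − 0.01Q, supply P = 17 + 0.04Q.
Competitive equilibrium: 56 − 0.01Q = 17 + 0.04Q → Q* = 780, P* = 48.2.
With the tax, the buyer price exceeds the seller price by 24: (56 − 0.01Q) − (17 + 0.04Q) = 24 → Q' = 300.
ΔQ = 780 − 300 = 480; the wedge equals the tax, 24.
Deadweight loss = ½ × 480 × 24 = 5760.

5760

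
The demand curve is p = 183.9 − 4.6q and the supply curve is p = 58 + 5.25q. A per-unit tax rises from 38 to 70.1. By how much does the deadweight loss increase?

Competitive equilibrium: 183.9 − 4.6q = 58 + 5.25q → q* = 12.7817, p* = 125.1041.
For a per-unit tax t: Δq = t/9.85, so DWL = ½·t·(t/9.85) = t²/19.7.
At t = 38: DWL = 73.299. At t = 70.1: DWL = 249.442.
Increase = 249.442 − 73.299 = 176.14.

176.14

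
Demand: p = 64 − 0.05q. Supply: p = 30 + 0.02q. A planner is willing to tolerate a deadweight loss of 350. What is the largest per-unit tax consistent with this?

Competitive equilibrium: 64 − 0.05q = 30 + 0.02q → q* = 485.7143, p* = 39.7143.
A tax t gives Δq = t/0.07 and wedge t, so DWL = t²/0.14.
t²/0.14 = 350 → t² = 49 → t = 7.

7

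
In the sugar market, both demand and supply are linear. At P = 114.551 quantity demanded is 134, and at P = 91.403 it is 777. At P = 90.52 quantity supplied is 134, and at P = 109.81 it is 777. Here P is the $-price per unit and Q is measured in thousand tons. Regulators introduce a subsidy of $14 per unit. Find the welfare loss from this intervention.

Demand slope = (91.403 − 114.551)/(777 − 134) = −0.036, so P = 119.375 − 0.036Q.
Supply slope = (109.81 − 90.52)/(777 − 134) = 0.03, so P = 86.5 + 0.03Q.
Competitive equilibrium: 119.375 − 0.036Q = 86.5 + 0.03Q → Q* = 498.1061, P* = 101.4432.
The subsidy lowers effective supply by 14: P = 72.5 + 0.03Q.
New quantity: 119.375 − 0.036Q = 72.5 + 0.03Q → Q' = 710.2273.
Overproduction ΔQ = 710.2273 − 498.1061 = 212.1212; wedge = subsidy = 14.
Deadweight loss = ½ × 212.1212 × 14 = $1484.85 thousand.

$1484.85 thousand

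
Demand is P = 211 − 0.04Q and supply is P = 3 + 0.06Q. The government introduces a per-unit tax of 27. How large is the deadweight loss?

3645

Competitive equilibrium: 211 − 0.04Q = 3 + 0.06Q → Q* = 2080, P* = 127.8.
With the tax, the buyer price exceeds the seller price by 27: (211 − 0.04Q) − (3 + 0.06Q) = 27 → Q' = 1810.
ΔQ = 2080 − 1810 = 270; the wedge equals the tax, 27.
Deadweight loss = ½ × 270 × 27 = 3645.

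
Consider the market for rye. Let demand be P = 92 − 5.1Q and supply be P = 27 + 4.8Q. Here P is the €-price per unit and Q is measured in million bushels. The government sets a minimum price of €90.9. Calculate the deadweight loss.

€199.59 million

Competitive equilibrium: 92 − 5.1Q = 27 + 4.8Q → Q* = 6.56566, P* = 58.51515.
At the floor P = 90.9, quantity demanded = (92 − 90.9)/5.1 = 0.21569.
Sellers' marginal cost at Q' = 0.21569: 27 + 4.8·0.21569 = 28.03531.
ΔQ = 6.56566 − 0.21569 = 6.34997; wedge = 90.9 − 28.03531 = 62.86469.
The triangle = ½ × 6.34997 × 62.86469 = €199.59 million.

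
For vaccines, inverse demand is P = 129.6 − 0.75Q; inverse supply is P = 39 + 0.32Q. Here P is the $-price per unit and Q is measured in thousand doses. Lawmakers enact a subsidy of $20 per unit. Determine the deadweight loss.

Competitive equilibrium: 129.6 − 0.75Q = 39 + 0.32Q → Q* = 84.6729, P* = 66.0953.
The subsidy lowers effective supply by 20: P = 19 + 0.32Q.
New quantity: 129.6 − 0.75Q = 19 + 0.32Q → Q' = 103.3645.
Overproduction ΔQ = 103.3645 − 84.6729 = 18.6916; wedge = subsidy = 20.
Welfare loss = ½ × 18.6916 × 20 = $186.92 thousand.

$186.92 thousand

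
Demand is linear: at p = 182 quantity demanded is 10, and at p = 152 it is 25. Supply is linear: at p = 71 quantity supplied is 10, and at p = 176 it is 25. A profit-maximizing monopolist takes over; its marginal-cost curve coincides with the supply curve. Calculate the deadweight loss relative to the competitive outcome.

Demand slope = (152 − 182)/(25 − 10) = −2, so p = 202 − 2q.
Supply slope = (176 − 71)/(25 − 10) = 7, so p = 1 + 7q.
Competitive equilibrium: 202 − 2q = 1 + 7q → q* = 22.3333, p* = 157.3333.
Marginal revenue: MR = 202 − 4q. Set MR = MC: 202 − 4q = 1 + 7q → q_m = 18.2727.
Price p_m = 202 − 2·18.2727 = 165.4546; MC(q_m) = 1 + 7·18.2727 = 128.9089.
Competitive q* = 22.3333, so Δq = 4.0606; wedge = 165.4546 − 128.9089 = 36.5457.
Deadweight loss = ½ × 4.0606 × 36.5457 = 74.20.

74.20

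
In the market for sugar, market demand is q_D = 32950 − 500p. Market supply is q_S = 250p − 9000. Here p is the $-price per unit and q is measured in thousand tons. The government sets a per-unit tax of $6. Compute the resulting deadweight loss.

$3000 thousand

In inverse form: demand p = 65.9 − 0.002q, supply p = 36 + 0.004q.
Competitive equilibrium: 65.9 − 0.002q = 36 + 0.004q → q* = 4983.3333, p* = 55.9333.
With the tax, the buyer price exceeds the seller price by 6: (65.9 − 0.002q) − (36 + 0.004q) = 6 → q' = 3983.3333.
Δq = 4983.3333 − 3983.3333 = 1000; the wedge equals the tax, 6.
Welfare loss = ½ × 1000 × 6 = $3000 thousand.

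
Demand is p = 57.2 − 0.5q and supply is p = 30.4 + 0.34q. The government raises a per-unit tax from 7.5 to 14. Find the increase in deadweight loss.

Competitive equilibrium: 57.2 − 0.5q = 30.4 + 0.34q → q* = 31.9048, p* = 41.2476.
For a per-unit tax t: Δq = t/0.84, so DWL = ½·t·(t/0.84) = t²/1.68.
At t = 7.5: DWL = 33.4821. At t = 14: DWL = 116.6667.
Increase = 116.6667 − 33.4821 = 83.18.

83.18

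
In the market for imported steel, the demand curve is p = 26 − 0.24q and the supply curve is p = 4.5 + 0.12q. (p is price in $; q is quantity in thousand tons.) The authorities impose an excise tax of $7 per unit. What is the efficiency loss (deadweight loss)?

$68.06 thousand

Competitive equilibrium: 26 − 0.24q = 4.5 + 0.12q → q* = 59.7222, p* = 11.6667.
With the tax, the buyer price exceeds the seller price by 7: (26 − 0.24q) − (4.5 + 0.12q) = 7 → q' = 40.2778.
Δq = 59.7222 − 40.2778 = 19.4444; the wedge equals the tax, 7.
Welfare loss = ½ × 19.4444 × 7 = $68.06 thousand.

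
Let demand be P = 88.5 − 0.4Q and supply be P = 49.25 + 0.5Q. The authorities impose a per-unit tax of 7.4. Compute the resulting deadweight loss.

30.42

Competitive equilibrium: 88.5 − 0.4Q = 49.25 + 0.5Q → Q* = 43.6111, P* = 71.0556.
With the tax, the buyer price exceeds the seller price by 7.4: (88.5 − 0.4Q) − (49.25 + 0.5Q) = 7.4 → Q' = 35.3889.
ΔQ = 43.6111 − 35.3889 = 8.2222; the wedge equals the tax, 7.4.
Welfare loss = ½ × 8.2222 × 7.4 = 30.42.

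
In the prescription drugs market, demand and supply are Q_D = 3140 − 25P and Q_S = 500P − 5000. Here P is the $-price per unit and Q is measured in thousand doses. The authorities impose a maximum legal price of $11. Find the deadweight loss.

$106537.62 thousand

In inverse form: demand P = 125.6 − 0.04Q, supply P = 10 + 0.002Q.
Competitive equilibrium: 125.6 − 0.04Q = 10 + 0.002Q → Q* = 2752.381, P* = 15.5048.
At the ceiling P = 11, quantity supplied = (11 − 10)/0.002 = 500.
Willingness to pay at Q' = 500: 125.6 − 0.04·500 = 105.6.
ΔQ = 2752.381 − 500 = 2252.381; wedge = 105.6 − 11 = 94.6.
Welfare loss = ½ × 2252.381 × 94.6 = $106537.62 thousand.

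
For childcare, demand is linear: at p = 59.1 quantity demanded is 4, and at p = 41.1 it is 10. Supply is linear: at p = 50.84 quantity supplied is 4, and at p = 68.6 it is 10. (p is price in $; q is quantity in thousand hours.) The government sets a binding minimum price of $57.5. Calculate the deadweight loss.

Demand slope = (41.1 − 59.1)/(10 − 4) = −3, so p = 71.1 − 3q.
Supply slope = (68.6 − 50.84)/(10 − 4) = 2.96, so p = 39 + 2.96q.
Competitive equilibrium: 71.1 − 3q = 39 + 2.96q → q* = 5.3859, p* = 54.9423.
At the floor p = 57.5, quantity demanded = (71.1 − 57.5)/3 = 4.5333.
Sellers' marginal cost at q' = 4.5333: 39 + 2.96·4.5333 = 52.4186.
Δq = 5.3859 − 4.5333 = 0.8526; wedge = 57.5 − 52.4186 = 5.0814.
DWL = ½ × 0.8526 × 5.0814 = $2.17 thousand.

$2.17 thousand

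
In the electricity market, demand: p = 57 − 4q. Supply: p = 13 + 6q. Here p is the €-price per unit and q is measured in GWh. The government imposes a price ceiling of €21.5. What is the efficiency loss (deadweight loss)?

€44.50

Competitive equilibrium: 57 − 4q = 13 + 6q → q* = 4.4, p* = 39.4.
At the ceiling p = 21.5, quantity supplied = (21.5 − 13)/6 = 1.4167.
Willingness to pay at q' = 1.4167: 57 − 4·1.4167 = 51.3332.
Δq = 4.4 − 1.4167 = 2.9833; wedge = 51.3332 − 21.5 = 29.8332.
DWL = ½ × 2.9833 × 29.8332 = €44.50.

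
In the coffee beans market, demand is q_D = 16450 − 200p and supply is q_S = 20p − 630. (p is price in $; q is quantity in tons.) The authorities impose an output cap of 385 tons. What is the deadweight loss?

$7951.64

In inverse form: demand p = 82.25 − 0.005q, supply p = 31.5 + 0.05q.
Competitive equilibrium: 82.25 − 0.005q = 31.5 + 0.05q → q* = 922.7273, p* = 77.6364.
At q = 385: demand price = 82.25 − 0.005·385 = 80.325; supply price = 31.5 + 0.05·385 = 50.75.
Δq = 922.7273 − 385 = 537.7273; wedge = 80.325 − 50.75 = 29.575.
Deadweight loss = ½ × 537.7273 × 29.575 = $7951.64.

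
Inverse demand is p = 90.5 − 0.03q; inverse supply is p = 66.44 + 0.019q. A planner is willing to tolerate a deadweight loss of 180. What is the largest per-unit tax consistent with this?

Competitive equilibrium: 90.5 − 0.03q = 66.44 + 0.019q → q* = 491.0204, p* = 75.7694.
A tax t gives Δq = t/0.049 and wedge t, so DWL = t²/0.098.
t²/0.098 = 180 → t² = 17.64 → t = 4.2.

4.2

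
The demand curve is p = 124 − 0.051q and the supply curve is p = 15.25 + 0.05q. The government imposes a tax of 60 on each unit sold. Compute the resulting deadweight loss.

17821.78

Competitive equilibrium: 124 − 0.051q = 15.25 + 0.05q → q* = 1076.7327, p* = 69.0866.
With the tax, the buyer price exceeds the seller price by 60: (124 − 0.051q) − (15.25 + 0.05q) = 60 → q' = 482.6733.
Δq = 1076.7327 − 482.6733 = 594.0594; the wedge equals the tax, 60.
DWL = ½ × 594.0594 × 60 = 17821.78.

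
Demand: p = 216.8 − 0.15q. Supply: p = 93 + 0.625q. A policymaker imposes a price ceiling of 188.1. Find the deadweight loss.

22.28

Competitive equilibrium: 216.8 − 0.15q = 93 + 0.625q → q* = 159.7419, p* = 192.8387.
At the ceiling p = 188.1, quantity supplied = (188.1 − 93)/0.625 = 152.16.
Willingness to pay at q' = 152.16: 216.8 − 0.15·152.16 = 193.976.
Δq = 159.7419 − 152.16 = 7.5819; wedge = 193.976 − 188.1 = 5.876.
Welfare loss = ½ × 7.5819 × 5.876 = 22.28.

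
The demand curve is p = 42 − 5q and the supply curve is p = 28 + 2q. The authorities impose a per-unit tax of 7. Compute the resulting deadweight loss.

Competitive equilibrium: 42 − 5q = 28 + 2q → q* = 2, p* = 32.
With the tax, the buyer price exceeds the seller price by 7: (42 − 5q) − (28 + 2q) = 7 → q' = 1.
Δq = 2 − 1 = 1; the wedge equals the tax, 7.
DWL = ½ × 1 × 7 = 3.50.

3.50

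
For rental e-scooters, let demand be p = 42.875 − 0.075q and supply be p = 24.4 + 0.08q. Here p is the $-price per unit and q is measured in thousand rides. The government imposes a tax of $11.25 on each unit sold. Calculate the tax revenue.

$524.40 thousand

Competitive equilibrium: 42.875 − 0.075q = 24.4 + 0.08q → q* = 119.1935, p* = 33.9355.
With the tax, the buyer price exceeds the seller price by 11.25: (42.875 − 0.075q) − (24.4 + 0.08q) = 11.25 → q' = 46.6129.
Tax revenue = 11.25 × 46.6129 = $524.40 thousand.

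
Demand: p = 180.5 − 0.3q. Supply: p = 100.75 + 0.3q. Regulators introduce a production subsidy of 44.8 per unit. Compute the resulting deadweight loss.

Competitive equilibrium: 180.5 − 0.3q = 100.75 + 0.3q → q* = 132.9167, p* = 140.625.
The subsidy lowers effective supply by 44.8: p = 55.95 + 0.3q.
New quantity: 180.5 − 0.3q = 55.95 + 0.3q → q' = 207.5833.
Overproduction Δq = 207.5833 − 132.9167 = 74.6666; wedge = subsidy = 44.8.
Deadweight loss = ½ × 74.6666 × 44.8 = 1672.53.

1672.53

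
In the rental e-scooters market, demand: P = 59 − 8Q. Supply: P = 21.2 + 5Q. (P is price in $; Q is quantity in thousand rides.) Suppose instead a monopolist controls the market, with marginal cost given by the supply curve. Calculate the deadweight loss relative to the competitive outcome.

$7.98 thousand

Competitive equilibrium: 59 − 8Q = 21.2 + 5Q → Q* = 2.9077, P* = 35.7385.
Marginal revenue: MR = 59 − 16Q. Set MR = MC: 59 − 16Q = 21.2 + 5Q → Q_m = 1.8.
Price P_m = 59 − 8·1.8 = 44.6; MC(Q_m) = 21.2 + 5·1.8 = 30.2.
Competitive Q* = 2.9077, so ΔQ = 1.1077; wedge = 44.6 − 30.2 = 14.4.
The triangle = ½ × 1.1077 × 14.4 = $7.98 thousand.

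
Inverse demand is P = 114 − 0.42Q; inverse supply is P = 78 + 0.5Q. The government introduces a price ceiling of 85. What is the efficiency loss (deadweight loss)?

290.51

Competitive equilibrium: 114 − 0.42Q = 78 + 0.5Q → Q* = 39.1304, P* = 97.5652.
At the ceiling P = 85, quantity supplied = (85 − 78)/0.5 = 14.
Willingness to pay at Q' = 14: 114 − 0.42·14 = 108.12.
ΔQ = 39.1304 − 14 = 25.1304; wedge = 108.12 − 85 = 23.12.
DWL = ½ × 25.1304 × 23.12 = 290.51.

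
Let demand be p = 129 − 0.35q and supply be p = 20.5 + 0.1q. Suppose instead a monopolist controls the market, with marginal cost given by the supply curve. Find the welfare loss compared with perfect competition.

Competitive equilibrium: 129 − 0.35q = 20.5 + 0.1q → q* = 241.1111, p* = 44.6111.
Marginal revenue: MR = 129 − 0.7q. Set MR = MC: 129 − 0.7q = 20.5 + 0.1q → q_m = 135.625.
Price p_m = 129 − 0.35·135.625 = 81.5313; MC(q_m) = 20.5 + 0.1·135.625 = 34.0625.
Competitive q* = 241.1111, so Δq = 105.4861; wedge = 81.5313 − 34.0625 = 47.4688.
The triangle = ½ × 105.4861 × 47.4688 = 2503.65.

2503.65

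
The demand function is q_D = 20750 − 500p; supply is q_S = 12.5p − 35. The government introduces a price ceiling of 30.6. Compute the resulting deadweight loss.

635.01

In inverse form: demand p = 41.5 − 0.002q, supply p = 2.8 + 0.08q.
Competitive equilibrium: 41.5 − 0.002q = 2.8 + 0.08q → q* = 471.9512, p* = 40.5561.
At the ceiling p = 30.6, quantity supplied = (30.6 − 2.8)/0.08 = 347.5.
Willingness to pay at q' = 347.5: 41.5 − 0.002·347.5 = 40.805.
Δq = 471.9512 − 347.5 = 124.4512; wedge = 40.805 − 30.6 = 10.205.
Deadweight loss = ½ × 124.4512 × 10.205 = 635.01.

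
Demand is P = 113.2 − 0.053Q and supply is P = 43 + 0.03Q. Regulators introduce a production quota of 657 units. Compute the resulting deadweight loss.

Competitive equilibrium: 113.2 − 0.053Q = 43 + 0.03Q → Q* = 845.7831, P* = 68.3735.
At Q = 657: demand price = 113.2 − 0.053·657 = 78.379; supply price = 43 + 0.03·657 = 62.71.
ΔQ = 845.7831 − 657 = 188.7831; wedge = 78.379 − 62.71 = 15.669.
Welfare loss = ½ × 188.7831 × 15.669 = 1479.02.

1479.02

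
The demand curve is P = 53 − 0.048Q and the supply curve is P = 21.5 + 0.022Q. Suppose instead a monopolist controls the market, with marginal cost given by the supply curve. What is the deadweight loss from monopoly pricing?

1172.77

Competitive equilibrium: 53 − 0.048Q = 21.5 + 0.022Q → Q* = 450, P* = 31.4.
Marginal revenue: MR = 53 − 0.096Q. Set MR = MC: 53 − 0.096Q = 21.5 + 0.022Q → Q_m = 266.94915.
Price P_m = 53 − 0.048·266.94915 = 40.18644; MC(Q_m) = 21.5 + 0.022·266.94915 = 27.37288.
Competitive Q* = 450, so ΔQ = 183.05085; wedge = 40.18644 − 27.37288 = 12.81356.
DWL = ½ × 183.05085 × 12.81356 = 1172.77.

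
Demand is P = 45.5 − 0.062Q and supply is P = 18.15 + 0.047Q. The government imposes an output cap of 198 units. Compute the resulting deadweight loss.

Competitive equilibrium: 45.5 − 0.062Q = 18.15 + 0.047Q → Q* = 250.9174, P* = 29.9431.
At Q = 198: demand price = 45.5 − 0.062·198 = 33.224; supply price = 18.15 + 0.047·198 = 27.456.
ΔQ = 250.9174 − 198 = 52.9174; wedge = 33.224 − 27.456 = 5.768.
DWL = ½ × 52.9174 × 5.768 = 152.61.

152.61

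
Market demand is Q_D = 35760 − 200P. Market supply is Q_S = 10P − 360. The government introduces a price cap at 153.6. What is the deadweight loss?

In inverse form: demand P = 178.8 − 0.005Q, supply P = 36 + 0.1Q.
Competitive equilibrium: 178.8 − 0.005Q = 36 + 0.1Q → Q* = 1360, P* = 172.
At the ceiling P = 153.6, quantity supplied = (153.6 − 36)/0.1 = 1176.
Willingness to pay at Q' = 1176: 178.8 − 0.005·1176 = 172.92.
ΔQ = 1360 − 1176 = 184; wedge = 172.92 − 153.6 = 19.32.
DWL = ½ × 184 × 19.32 = 1777.44.

1777.44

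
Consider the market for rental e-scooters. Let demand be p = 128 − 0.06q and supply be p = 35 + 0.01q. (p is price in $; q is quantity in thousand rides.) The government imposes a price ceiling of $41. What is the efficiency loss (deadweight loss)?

Competitive equilibrium: 128 − 0.06q = 35 + 0.01q → q* = 1328.5714, p* = 48.2857.
At the ceiling p = 41, quantity supplied = (41 − 35)/0.01 = 600.
Willingness to pay at q' = 600: 128 − 0.06·600 = 92.
Δq = 1328.5714 − 600 = 728.5714; wedge = 92 − 41 = 51.
Deadweight loss = ½ × 728.5714 × 51 = $18578.57 thousand.

$18578.57 thousand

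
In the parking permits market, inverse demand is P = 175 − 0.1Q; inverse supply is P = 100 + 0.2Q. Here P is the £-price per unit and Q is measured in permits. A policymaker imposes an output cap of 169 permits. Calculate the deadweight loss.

£984.15

Competitive equilibrium: 175 − 0.1Q = 100 + 0.2Q → Q* = 250, P* = 150.
At Q = 169: demand price = 175 − 0.1·169 = 158.1; supply price = 100 + 0.2·169 = 133.8.
ΔQ = 250 − 169 = 81; wedge = 158.1 − 133.8 = 24.3.
Welfare loss = ½ × 81 × 24.3 = £984.15.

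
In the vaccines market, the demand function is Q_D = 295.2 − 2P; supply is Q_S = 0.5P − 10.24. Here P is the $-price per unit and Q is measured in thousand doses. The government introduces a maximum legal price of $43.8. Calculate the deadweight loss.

In inverse form: demand P = 147.6 − 0.5Q, supply P = 20.48 + 2Q.
Competitive equilibrium: 147.6 − 0.5Q = 20.48 + 2Q → Q* = 50.848, P* = 122.176.
At the ceiling P = 43.8, quantity supplied = (43.8 − 20.48)/2 = 11.66.
Willingness to pay at Q' = 11.66: 147.6 − 0.5·11.66 = 141.77.
ΔQ = 50.848 − 11.66 = 39.188; wedge = 141.77 − 43.8 = 97.97.
Welfare loss = ½ × 39.188 × 97.97 = $1919.62 thousand.

$1919.62 thousand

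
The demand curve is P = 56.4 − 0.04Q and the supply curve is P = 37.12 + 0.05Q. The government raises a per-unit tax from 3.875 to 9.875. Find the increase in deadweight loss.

458.33

Competitive equilibrium: 56.4 − 0.04Q = 37.12 + 0.05Q → Q* = 214.2222, P* = 47.8311.
For a per-unit tax t: ΔQ = t/0.09, so DWL = ½·t·(t/0.09) = t²/0.18.
At t = 3.875: DWL = 83.42. At t = 9.875: DWL = 541.753.
Increase = 541.753 − 83.42 = 458.33.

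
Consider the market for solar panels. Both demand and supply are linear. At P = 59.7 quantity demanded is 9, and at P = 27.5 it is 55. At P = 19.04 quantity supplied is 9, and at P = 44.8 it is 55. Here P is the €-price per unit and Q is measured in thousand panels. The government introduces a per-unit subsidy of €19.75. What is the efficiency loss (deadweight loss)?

€154.79 thousand

Demand slope = (27.5 − 59.7)/(55 − 9) = −0.7, so P = 66 − 0.7Q.
Supply slope = (44.8 − 19.04)/(55 − 9) = 0.56, so P = 14 + 0.56Q.
Competitive equilibrium: 66 − 0.7Q = 14 + 0.56Q → Q* = 41.2698, P* = 37.1111.
The subsidy lowers effective supply by 19.75: P = 0.56Q − 5.75.
New quantity: 66 − 0.7Q = 0.56Q − 5.75 → Q' = 56.9444.
Overproduction ΔQ = 56.9444 − 41.2698 = 15.6746; wedge = subsidy = 19.75.
The triangle = ½ × 15.6746 × 19.75 = €154.79 thousand.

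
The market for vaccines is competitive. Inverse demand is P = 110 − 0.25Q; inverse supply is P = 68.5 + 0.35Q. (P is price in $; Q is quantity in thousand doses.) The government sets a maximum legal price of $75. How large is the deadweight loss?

Competitive equilibrium: 110 − 0.25Q = 68.5 + 0.35Q → Q* = 69.16667, P* = 92.70833.
At the ceiling P = 75, quantity supplied = (75 − 68.5)/0.35 = 18.57143.
Willingness to pay at Q' = 18.57143: 110 − 0.25·18.57143 = 105.35714.
ΔQ = 69.16667 − 18.57143 = 50.59524; wedge = 105.35714 − 75 = 30.35714.
Deadweight loss = ½ × 50.59524 × 30.35714 = $767.96 thousand.

$767.96 thousand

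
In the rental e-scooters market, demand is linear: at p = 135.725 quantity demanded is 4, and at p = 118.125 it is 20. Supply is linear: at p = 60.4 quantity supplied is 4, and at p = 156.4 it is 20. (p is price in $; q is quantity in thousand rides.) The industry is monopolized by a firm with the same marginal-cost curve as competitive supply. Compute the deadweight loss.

$13.63 thousand

Demand slope = (118.125 − 135.725)/(20 − 4) = −1.1, so p = 140.125 − 1.1q.
Supply slope = (156.4 − 60.4)/(20 − 4) = 6, so p = 36.4 + 6q.
Competitive equilibrium: 140.125 − 1.1q = 36.4 + 6q → q* = 14.6092, p* = 124.0549.
Marginal revenue: MR = 140.125 − 2.2q. Set MR = MC: 140.125 − 2.2q = 36.4 + 6q → q_m = 12.6494.
Price p_m = 140.125 − 1.1·12.6494 = 126.2107; MC(q_m) = 36.4 + 6·12.6494 = 112.2964.
Competitive q* = 14.6092, so Δq = 1.9598; wedge = 126.2107 − 112.2964 = 13.9143.
The triangle = ½ × 1.9598 × 13.9143 = $13.63 thousand.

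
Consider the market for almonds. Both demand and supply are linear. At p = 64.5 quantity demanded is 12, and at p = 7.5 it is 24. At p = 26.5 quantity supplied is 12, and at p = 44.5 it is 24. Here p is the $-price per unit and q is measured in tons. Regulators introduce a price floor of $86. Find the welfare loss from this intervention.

$351.54

Demand slope = (7.5 − 64.5)/(24 − 12) = −4.75, so p = 121.5 − 4.75q.
Supply slope = (44.5 − 26.5)/(24 − 12) = 1.5, so p = 8.5 + 1.5q.
Competitive equilibrium: 121.5 − 4.75q = 8.5 + 1.5q → q* = 18.08, p* = 35.62.
At the floor p = 86, quantity demanded = (121.5 − 86)/4.75 = 7.4737.
Sellers' marginal cost at q' = 7.4737: 8.5 + 1.5·7.4737 = 19.7106.
Δq = 18.08 − 7.4737 = 10.6063; wedge = 86 − 19.7106 = 66.2894.
The triangle = ½ × 10.6063 × 66.2894 = $351.54.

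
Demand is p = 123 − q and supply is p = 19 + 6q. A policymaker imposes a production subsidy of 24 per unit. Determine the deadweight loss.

41.14

Competitive equilibrium: 123 − q = 19 + 6q → q* = 14.8571, p* = 108.1429.
The subsidy lowers effective supply by 24: p = 6q − 5.
New quantity: 123 − q = 6q − 5 → q' = 18.2857.
Overproduction Δq = 18.2857 − 14.8571 = 3.4286; wedge = subsidy = 24.
The triangle = ½ × 3.4286 × 24 = 41.14.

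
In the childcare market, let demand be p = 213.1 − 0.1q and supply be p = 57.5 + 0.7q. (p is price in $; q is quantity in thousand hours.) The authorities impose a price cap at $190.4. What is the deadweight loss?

Competitive equilibrium: 213.1 − 0.1q = 57.5 + 0.7q → q* = 194.5, p* = 193.65.
At the ceiling p = 190.4, quantity supplied = (190.4 − 57.5)/0.7 = 189.8571.
Willingness to pay at q' = 189.8571: 213.1 − 0.1·189.8571 = 194.1143.
Δq = 194.5 − 189.8571 = 4.6429; wedge = 194.1143 − 190.4 = 3.7143.
The triangle = ½ × 4.6429 × 3.7143 = $8.62 thousand.

$8.62 thousand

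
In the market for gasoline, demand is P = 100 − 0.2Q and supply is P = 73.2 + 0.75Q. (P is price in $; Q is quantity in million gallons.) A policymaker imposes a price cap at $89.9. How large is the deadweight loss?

Competitive equilibrium: 100 − 0.2Q = 73.2 + 0.75Q → Q* = 28.2105, P* = 94.3579.
At the ceiling P = 89.9, quantity supplied = (89.9 − 73.2)/0.75 = 22.2667.
Willingness to pay at Q' = 22.2667: 100 − 0.2·22.2667 = 95.5467.
ΔQ = 28.2105 − 22.2667 = 5.9438; wedge = 95.5467 − 89.9 = 5.6467.
Deadweight loss = ½ × 5.9438 × 5.6467 = $16.78 million.

$16.78 million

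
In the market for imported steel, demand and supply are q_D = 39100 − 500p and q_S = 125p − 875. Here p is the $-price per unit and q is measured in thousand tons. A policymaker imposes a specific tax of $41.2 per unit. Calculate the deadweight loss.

In inverse form: demand p = 78.2 − 0.002q, supply p = 7 + 0.008q.
Competitive equilibrium: 78.2 − 0.002q = 7 + 0.008q → q* = 7120, p* = 63.96.
With the tax, the buyer price exceeds the seller price by 41.2: (78.2 − 0.002q) − (7 + 0.008q) = 41.2 → q' = 3000.
Δq = 7120 − 3000 = 4120; the wedge equals the tax, 41.2.
Welfare loss = ½ × 4120 × 41.2 = $84872 thousand.

$84872 thousand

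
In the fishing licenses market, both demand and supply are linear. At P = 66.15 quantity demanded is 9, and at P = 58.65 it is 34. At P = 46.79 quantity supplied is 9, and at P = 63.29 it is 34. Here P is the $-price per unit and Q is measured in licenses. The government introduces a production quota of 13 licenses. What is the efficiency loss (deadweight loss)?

$125.45

Demand slope = (58.65 − 66.15)/(34 − 9) = −0.3, so P = 68.85 − 0.3Q.
Supply slope = (63.29 − 46.79)/(34 − 9) = 0.66, so P = 40.85 + 0.66Q.
Competitive equilibrium: 68.85 − 0.3Q = 40.85 + 0.66Q → Q* = 29.1667, P* = 60.1.
At Q = 13: demand price = 68.85 − 0.3·13 = 64.95; supply price = 40.85 + 0.66·13 = 49.43.
ΔQ = 29.1667 − 13 = 16.1667; wedge = 64.95 − 49.43 = 15.52.
The triangle = ½ × 16.1667 × 15.52 = $125.45.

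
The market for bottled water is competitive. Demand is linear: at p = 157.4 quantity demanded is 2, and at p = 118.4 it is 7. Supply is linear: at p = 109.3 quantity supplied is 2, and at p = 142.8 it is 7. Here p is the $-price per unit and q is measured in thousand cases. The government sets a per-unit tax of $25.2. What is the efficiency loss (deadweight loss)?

Demand slope = (118.4 − 157.4)/(7 − 2) = −7.8, so p = 173 − 7.8q.
Supply slope = (142.8 − 109.3)/(7 − 2) = 6.7, so p = 95.9 + 6.7q.
Competitive equilibrium: 173 − 7.8q = 95.9 + 6.7q → q* = 5.3172, p* = 131.5255.
With the tax, the buyer price exceeds the seller price by 25.2: (173 − 7.8q) − (95.9 + 6.7q) = 25.2 → q' = 3.5793.
Δq = 5.3172 − 3.5793 = 1.7379; the wedge equals the tax, 25.2.
Welfare loss = ½ × 1.7379 × 25.2 = $21.90 thousand.

$21.90 thousand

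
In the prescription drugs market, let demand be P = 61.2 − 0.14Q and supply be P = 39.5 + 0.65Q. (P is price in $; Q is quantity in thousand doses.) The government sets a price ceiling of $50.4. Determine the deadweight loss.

$45.22 thousand

Competitive equilibrium: 61.2 − 0.14Q = 39.5 + 0.65Q → Q* = 27.4684, P* = 57.3544.
At the ceiling P = 50.4, quantity supplied = (50.4 − 39.5)/0.65 = 16.7692.
Willingness to pay at Q' = 16.7692: 61.2 − 0.14·16.7692 = 58.8523.
ΔQ = 27.4684 − 16.7692 = 10.6992; wedge = 58.8523 − 50.4 = 8.4523.
The triangle = ½ × 10.6992 × 8.4523 = $45.22 thousand.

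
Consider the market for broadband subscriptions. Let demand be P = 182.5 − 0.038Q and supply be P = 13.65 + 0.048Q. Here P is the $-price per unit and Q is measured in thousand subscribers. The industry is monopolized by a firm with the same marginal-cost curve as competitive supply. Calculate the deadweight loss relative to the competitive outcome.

$15566.73 thousand

Competitive equilibrium: 182.5 − 0.038Q = 13.65 + 0.048Q → Q* = 1963.372093, P* = 107.89186.
Marginal revenue: MR = 182.5 − 0.076Q. Set MR = MC: 182.5 − 0.076Q = 13.65 + 0.048Q → Q_m = 1361.693548.
Price P_m = 182.5 − 0.038·1361.693548 = 130.755645; MC(Q_m) = 13.65 + 0.048·1361.693548 = 79.01129.
Competitive Q* = 1963.372093, so ΔQ = 601.678545; wedge = 130.755645 − 79.01129 = 51.744355.
Welfare loss = ½ × 601.678545 × 51.744355 = $15566.73 thousand.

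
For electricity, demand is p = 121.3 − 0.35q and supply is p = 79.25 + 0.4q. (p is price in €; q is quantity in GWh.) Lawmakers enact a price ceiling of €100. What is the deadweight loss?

Competitive equilibrium: 121.3 − 0.35q = 79.25 + 0.4q → q* = 56.0667, p* = 101.6767.
At the ceiling p = 100, quantity supplied = (100 − 79.25)/0.4 = 51.875.
Willingness to pay at q' = 51.875: 121.3 − 0.35·51.875 = 103.1438.
Δq = 56.0667 − 51.875 = 4.1917; wedge = 103.1438 − 100 = 3.1438.
DWL = ½ × 4.1917 × 3.1438 = €6.59.

€6.59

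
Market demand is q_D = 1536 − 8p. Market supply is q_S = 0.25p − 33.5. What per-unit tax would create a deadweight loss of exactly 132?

In inverse form: demand p = 192 − 0.125q, supply p = 134 + 4q.
Competitive equilibrium: 192 − 0.125q = 134 + 4q → q* = 14.0606, p* = 190.2424.
A tax t gives Δq = t/4.125 and wedge t, so DWL = t²/8.25.
t²/8.25 = 132 → t² = 1089 → t = 33.

33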